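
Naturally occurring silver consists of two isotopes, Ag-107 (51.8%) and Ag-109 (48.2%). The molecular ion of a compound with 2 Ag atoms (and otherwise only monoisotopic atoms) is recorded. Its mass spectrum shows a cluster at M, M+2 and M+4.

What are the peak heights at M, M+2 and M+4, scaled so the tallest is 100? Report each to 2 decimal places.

Expanding (0.518 + 0.482)^2:
P(M) = 0.518^2 = 0.268324
P(M+2) = 2 × 0.518^1 × 0.482^1 = 0.499352
P(M+4) = 0.482^2 = 0.232324
The M+2 peak is largest (0.499352); scaling to 100 gives 53.73 : 100.00 : 46.53.

53.73 : 100.00 : 46.53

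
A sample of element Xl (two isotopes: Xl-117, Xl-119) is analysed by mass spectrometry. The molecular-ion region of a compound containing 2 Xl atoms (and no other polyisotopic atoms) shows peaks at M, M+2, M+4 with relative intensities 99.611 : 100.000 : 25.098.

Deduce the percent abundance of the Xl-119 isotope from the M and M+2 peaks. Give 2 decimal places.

33.42%

Let p = fractional abundance of Xl-117. I(M+2)/I(M) = [C(2,1)·p^1·(1−p)] / p^2 = 2·(1−p)/p = 100.000/99.611 = 1.0039
(1−p)/p = 1.0039/2 = 0.5020  ⇒  p = 1/(1 + 0.5020) = 0.6658
Xl-117: 66.58%, Xl-119: 33.42%.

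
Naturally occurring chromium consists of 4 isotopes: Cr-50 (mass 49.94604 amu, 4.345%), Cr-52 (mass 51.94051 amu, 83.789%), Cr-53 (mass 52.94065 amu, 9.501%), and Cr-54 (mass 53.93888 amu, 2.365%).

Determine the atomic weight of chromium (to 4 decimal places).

51.9961 amu

Ar = Σ fᵢ·mᵢ = 0.04345 × 49.94604 + 0.83789 × 51.94051 + 0.09501 × 52.94065 + 0.02365 × 53.93888
= 2.170155 + 43.520434 + 5.029891 + 1.275655 = 51.996135 amu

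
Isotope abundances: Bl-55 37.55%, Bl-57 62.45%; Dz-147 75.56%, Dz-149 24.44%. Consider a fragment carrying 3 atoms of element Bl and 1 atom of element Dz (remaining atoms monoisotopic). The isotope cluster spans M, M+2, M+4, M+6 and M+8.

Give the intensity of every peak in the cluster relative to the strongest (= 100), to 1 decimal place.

10.1 : 53.6 : 100.0 : 73.5 : 15.0

Element Bl pattern (n=3): 0.05294559 : 0.26416397 : 0.43933528 : 0.24355516
Element Dz pattern (n=1): 0.7556 : 0.2444
Convolve the two distributions (both contribute in 2-u steps):
  M: 0.05294559×0.7556 = 0.040006
  M+2: 0.05294559×0.2444 + 0.26416397×0.7556 = 0.212542
  M+4: 0.26416397×0.2444 + 0.43933528×0.7556 = 0.396523
  M+6: 0.43933528×0.2444 + 0.24355516×0.7556 = 0.291404
  M+8: 0.24355516×0.2444 = 0.059525
Scale to base peak (0.396523) = 100: 10.1 : 53.6 : 100.0 : 73.5 : 15.0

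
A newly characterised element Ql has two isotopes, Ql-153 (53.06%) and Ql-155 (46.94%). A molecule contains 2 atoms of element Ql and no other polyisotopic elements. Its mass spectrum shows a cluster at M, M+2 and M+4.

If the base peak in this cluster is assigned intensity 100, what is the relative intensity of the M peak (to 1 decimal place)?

56.5

Binomial terms of (0.5306 + 0.4694)^2: M 0.2815, M+2 0.4981, M+4 0.2203 → M+2 is the base peak.
P(M+2) = C(2,1) × 0.5306^1 × 0.4694^1 = 2 × 0.5306 × 0.4694 = 0.498127 (base)
P(M) = C(2,0) × 0.5306^2 × 0.4694^0 = 1 × 0.28153636 × 1.0000 = 0.281536
Relative intensity = 0.281536 / 0.498127 × 100 = 56.5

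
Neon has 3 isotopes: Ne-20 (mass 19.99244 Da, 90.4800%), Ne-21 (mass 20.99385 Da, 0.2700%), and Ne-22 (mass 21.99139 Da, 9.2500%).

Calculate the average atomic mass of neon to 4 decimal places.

Weight each isotope mass by its fractional abundance: 0.904800 × 19.99244 + 0.002700 × 20.99385 + 0.092500 × 21.99139
= 18.089160 + 0.056683 + 2.034204 = 20.180047 Da

20.1800 Da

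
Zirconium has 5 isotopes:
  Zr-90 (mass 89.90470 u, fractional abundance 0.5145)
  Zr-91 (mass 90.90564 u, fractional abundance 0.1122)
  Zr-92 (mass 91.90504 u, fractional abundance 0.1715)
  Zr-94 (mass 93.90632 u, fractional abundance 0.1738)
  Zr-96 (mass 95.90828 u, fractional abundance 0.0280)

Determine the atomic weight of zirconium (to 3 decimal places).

Weight each isotope mass by its fractional abundance: 0.5145 × 89.90470 + 0.1122 × 90.90564 + 0.1715 × 91.90504 + 0.1738 × 93.90632 + 0.0280 × 95.90828
= 46.255968 + 10.199613 + 15.761714 + 16.320918 + 2.685432 = 91.223645 u

91.224 u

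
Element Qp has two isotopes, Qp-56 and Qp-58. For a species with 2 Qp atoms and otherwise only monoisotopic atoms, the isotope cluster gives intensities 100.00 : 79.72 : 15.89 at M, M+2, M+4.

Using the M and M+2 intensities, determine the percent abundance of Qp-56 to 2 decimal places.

71.50%

If p is the fraction of Qp that is Qp-56, then I(M+2)/I(M) = [C(2,1)·p^1·(1−p)] / p^2 = 2·(1−p)/p = 79.72/100.00 = 0.7972
(1−p)/p = 0.7972/2 = 0.3986  ⇒  p = 1/(1 + 0.3986) = 0.7150
Qp-56: 71.50%, Qp-58: 28.50%.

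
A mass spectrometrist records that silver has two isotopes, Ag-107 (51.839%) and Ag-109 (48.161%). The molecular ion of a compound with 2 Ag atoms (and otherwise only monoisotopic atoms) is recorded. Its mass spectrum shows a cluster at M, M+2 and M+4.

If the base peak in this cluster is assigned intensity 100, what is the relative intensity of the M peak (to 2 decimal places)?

(0.51839 + 0.48161)^2 gives M 0.2687, M+2 0.4993, M+4 0.2319; the largest is M+2.
P(M+2) = C(2,1) × 0.51839^1 × 0.48161^1 = 2 × 0.51839 × 0.48161 = 0.499324 (base)
P(M) = C(2,0) × 0.51839^2 × 0.48161^0 = 1 × 0.26872819 × 1.0000 = 0.268728
Relative intensity = 0.268728 / 0.499324 × 100 = 53.82

53.82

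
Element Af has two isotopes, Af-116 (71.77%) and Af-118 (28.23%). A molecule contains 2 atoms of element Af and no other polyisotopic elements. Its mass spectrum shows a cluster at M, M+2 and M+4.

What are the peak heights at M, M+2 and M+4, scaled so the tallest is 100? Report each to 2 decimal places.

Each Af atom is independently Af-116 (p = 0.7177) or Af-118 (q = 0.2823); the cluster is the binomial expansion (p + q)^2.
P(M) = 0.7177^2 = 0.515093
P(M+2) = 2 × 0.7177^1 × 0.2823^1 = 0.405213
P(M+4) = 0.2823^2 = 0.079693
The M peak is largest (0.515093); scaling to 100 gives 100.00 : 78.67 : 15.47.

100.00 : 78.67 : 15.47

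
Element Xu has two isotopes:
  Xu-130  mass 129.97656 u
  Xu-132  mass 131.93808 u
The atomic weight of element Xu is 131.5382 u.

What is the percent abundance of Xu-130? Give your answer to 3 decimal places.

Writing the weighted mean with unknown fraction x of Xu-130:
129.97656·x + 131.93808·(1 − x) = 131.5382
(129.97656 − 131.93808)·x = 131.5382 − 131.93808
x = -0.39988 / -1.96152 = 0.20386 → 20.386% Xu-130, 79.614% Xu-132.

20.386%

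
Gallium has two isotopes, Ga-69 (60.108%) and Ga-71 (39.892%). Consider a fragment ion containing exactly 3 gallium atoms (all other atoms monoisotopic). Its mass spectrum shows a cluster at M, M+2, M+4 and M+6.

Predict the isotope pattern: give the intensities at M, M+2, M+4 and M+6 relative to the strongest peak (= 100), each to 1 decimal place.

50.2 : 100.0 : 66.4 : 14.7

The 3 Ga atoms are independent, so intensities follow the terms of (0.60108 + 0.39892)^3.
P(M) = 0.60108^3 = 0.217169
P(M+2) = 3 × 0.60108^2 × 0.39892^1 = 0.432386
P(M+4) = 3 × 0.60108^1 × 0.39892^2 = 0.286963
P(M+6) = 0.39892^3 = 0.063483
The M+2 peak is largest (0.432386); scaling to 100 gives 50.2 : 100.0 : 66.4 : 14.7.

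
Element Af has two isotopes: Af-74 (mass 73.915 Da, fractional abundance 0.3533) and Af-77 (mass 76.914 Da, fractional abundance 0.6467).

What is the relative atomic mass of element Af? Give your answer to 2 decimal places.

Ar = Σ fᵢ·mᵢ = 0.3533 × 73.915 + 0.6467 × 76.914
= 26.1142 + 49.7403 = 75.8545 Da

75.85 Da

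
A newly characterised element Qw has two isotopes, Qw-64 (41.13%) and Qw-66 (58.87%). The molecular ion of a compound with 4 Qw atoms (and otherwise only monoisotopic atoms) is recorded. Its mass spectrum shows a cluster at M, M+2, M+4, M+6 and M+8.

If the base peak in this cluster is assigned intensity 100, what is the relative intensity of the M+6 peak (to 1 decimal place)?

95.4

Binomial terms of (0.4113 + 0.5887)^4: M 0.0286, M+2 0.1638, M+4 0.3518, M+6 0.3357, M+8 0.1201 → M+4 is the base peak.
P(M+4) = C(4,2) × 0.4113^2 × 0.5887^2 = 6 × 0.16916769 × 0.34656769 = 0.351768 (base)
P(M+6) = C(4,3) × 0.4113^1 × 0.5887^3 = 4 × 0.4113 × 0.2040244 = 0.335661
Relative intensity = 0.335661 / 0.351768 × 100 = 95.4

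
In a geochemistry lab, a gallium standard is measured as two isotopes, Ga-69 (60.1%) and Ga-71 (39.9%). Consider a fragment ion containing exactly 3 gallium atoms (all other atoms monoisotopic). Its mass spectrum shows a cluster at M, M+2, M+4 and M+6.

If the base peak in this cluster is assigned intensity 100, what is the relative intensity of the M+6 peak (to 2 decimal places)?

Term probabilities: M 0.2171, M+2 0.4324, M+4 0.2870, M+6 0.0635. Base peak = M+2.
P(M+2) = C(3,1) × 0.601^2 × 0.399^1 = 3 × 0.361201 × 0.3990 = 0.432358 (base)
P(M+6) = C(3,3) × 0.601^0 × 0.399^3 = 1 × 1.0000 × 0.0635212 = 0.063521
Relative intensity = 0.063521 / 0.432358 × 100 = 14.69

14.69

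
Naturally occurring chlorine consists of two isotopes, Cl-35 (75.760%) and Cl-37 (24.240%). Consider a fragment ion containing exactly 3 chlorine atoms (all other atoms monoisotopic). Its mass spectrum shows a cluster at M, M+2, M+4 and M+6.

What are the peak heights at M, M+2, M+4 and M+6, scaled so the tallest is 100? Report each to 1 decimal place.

Expanding (0.75760 + 0.24240)^3:
P(M) = 0.75760^3 = 0.434830
P(M+2) = 3 × 0.75760^2 × 0.24240^1 = 0.417382
P(M+4) = 3 × 0.75760^1 × 0.24240^2 = 0.133545
P(M+6) = 0.24240^3 = 0.014243
The M peak is largest (0.434830); scaling to 100 gives 100.0 : 96.0 : 30.7 : 3.3.

100.0 : 96.0 : 30.7 : 3.3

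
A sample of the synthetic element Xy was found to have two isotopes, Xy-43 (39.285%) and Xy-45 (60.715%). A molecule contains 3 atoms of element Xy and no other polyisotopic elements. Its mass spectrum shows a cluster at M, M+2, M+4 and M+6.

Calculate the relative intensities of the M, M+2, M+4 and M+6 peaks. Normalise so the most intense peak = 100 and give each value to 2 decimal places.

Expanding (0.39285 + 0.60715)^3:
P(M) = 0.39285^3 = 0.060629
P(M+2) = 3 × 0.39285^2 × 0.60715^1 = 0.281106
P(M+4) = 3 × 0.39285^1 × 0.60715^2 = 0.434450
P(M+6) = 0.60715^3 = 0.223814
The M+4 peak is largest (0.434450); scaling to 100 gives 13.96 : 64.70 : 100.00 : 51.52.

13.96 : 64.70 : 100.00 : 51.52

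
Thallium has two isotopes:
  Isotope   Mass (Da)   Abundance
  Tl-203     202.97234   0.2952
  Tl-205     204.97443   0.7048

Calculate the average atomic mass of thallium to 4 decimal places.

The abundance-weighted mean is 0.2952 × 202.97234 + 0.7048 × 204.97443
= 59.917435 + 144.465978 = 204.383413 Da

204.3834 Da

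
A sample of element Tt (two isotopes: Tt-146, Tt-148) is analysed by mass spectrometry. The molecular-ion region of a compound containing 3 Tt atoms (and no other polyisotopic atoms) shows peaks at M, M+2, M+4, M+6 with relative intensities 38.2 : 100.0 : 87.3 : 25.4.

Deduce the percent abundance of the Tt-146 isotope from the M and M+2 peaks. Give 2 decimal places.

53.40%

Write p for the Tt-146 fraction. I(M+2)/I(M) = [C(3,1)·p^2·(1−p)] / p^3 = 3·(1−p)/p = 100.0/38.2 = 2.6178
(1−p)/p = 2.6178/3 = 0.8726  ⇒  p = 1/(1 + 0.8726) = 0.5340
Tt-146: 53.40%, Tt-148: 46.60%.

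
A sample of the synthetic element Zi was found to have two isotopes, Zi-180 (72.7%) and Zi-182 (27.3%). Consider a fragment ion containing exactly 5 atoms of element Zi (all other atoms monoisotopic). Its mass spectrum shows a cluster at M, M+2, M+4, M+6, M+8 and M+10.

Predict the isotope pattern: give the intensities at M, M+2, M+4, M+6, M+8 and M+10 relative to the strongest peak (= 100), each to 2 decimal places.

Each Zi atom is independently Zi-180 (p = 0.727) or Zi-182 (q = 0.273); the cluster is the binomial expansion (p + q)^5.
P(M) = 0.727^5 = 0.203082
P(M+2) = 5 × 0.727^4 × 0.273^1 = 0.381303
P(M+4) = 10 × 0.727^3 × 0.273^2 = 0.286371
P(M+6) = 10 × 0.727^2 × 0.273^3 = 0.107537
P(M+8) = 5 × 0.727^1 × 0.273^4 = 0.020191
P(M+10) = 0.273^5 = 0.001516
The M+2 peak is largest (0.381303); scaling to 100 gives 53.26 : 100.00 : 75.10 : 28.20 : 5.30 : 0.40.

53.26 : 100.00 : 75.10 : 28.20 : 5.30 : 0.40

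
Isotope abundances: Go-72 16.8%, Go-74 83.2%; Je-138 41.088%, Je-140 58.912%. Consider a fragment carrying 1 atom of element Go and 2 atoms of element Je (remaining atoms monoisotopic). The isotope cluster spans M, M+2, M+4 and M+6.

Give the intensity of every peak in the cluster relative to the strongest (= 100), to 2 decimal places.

6.15 : 48.10 : 100.00 : 62.62

Element Go pattern (n=1): 0.1680 : 0.8320
Element Je pattern (n=2): 0.16882237 : 0.48411525 : 0.34706237
Convolve the two distributions (both contribute in 2-u steps):
  M: 0.1680×0.16882237 = 0.028362
  M+2: 0.1680×0.48411525 + 0.8320×0.16882237 = 0.221792
  M+4: 0.1680×0.34706237 + 0.8320×0.48411525 = 0.461090
  M+6: 0.8320×0.34706237 = 0.288756
Scale to base peak (0.461090) = 100: 6.15 : 48.10 : 100.00 : 62.62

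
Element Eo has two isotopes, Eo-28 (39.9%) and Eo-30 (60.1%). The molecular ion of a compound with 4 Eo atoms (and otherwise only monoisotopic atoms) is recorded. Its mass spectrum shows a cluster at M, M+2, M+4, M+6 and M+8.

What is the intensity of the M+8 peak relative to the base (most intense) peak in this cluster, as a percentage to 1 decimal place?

Term probabilities: M 0.0253, M+2 0.1527, M+4 0.3450, M+6 0.3465, M+8 0.1305. Base peak = M+6.
P(M+6) = C(4,3) × 0.399^1 × 0.601^3 = 4 × 0.3990 × 0.2170818 = 0.346463 (base)
P(M+8) = C(4,4) × 0.399^0 × 0.601^4 = 1 × 1.0000 × 0.13046616 = 0.130466
Relative intensity = 0.130466 / 0.346463 × 100 = 37.7

37.7%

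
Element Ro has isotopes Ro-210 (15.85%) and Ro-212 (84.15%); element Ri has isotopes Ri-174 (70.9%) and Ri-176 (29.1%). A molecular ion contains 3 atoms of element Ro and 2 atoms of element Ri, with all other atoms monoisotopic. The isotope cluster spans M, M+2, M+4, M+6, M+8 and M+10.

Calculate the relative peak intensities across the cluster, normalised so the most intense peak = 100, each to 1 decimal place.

Element Ro pattern (n=3): 0.00398188 : 0.06342112 : 0.33671213 : 0.59588487
Element Ri pattern (n=2): 0.502681 : 0.412638 : 0.084681
Convolve the two distributions (both contribute in 2-u steps):
  M: 0.00398188×0.502681 = 0.002002
  M+2: 0.00398188×0.412638 + 0.06342112×0.502681 = 0.033524
  M+4: 0.00398188×0.084681 + 0.06342112×0.412638 + 0.33671213×0.502681 = 0.195766
  M+6: 0.06342112×0.084681 + 0.33671213×0.412638 + 0.59588487×0.502681 = 0.443851
  M+8: 0.33671213×0.084681 + 0.59588487×0.412638 = 0.274398
  M+10: 0.59588487×0.084681 = 0.050460
Scale to base peak (0.443851) = 100: 0.5 : 7.6 : 44.1 : 100.0 : 61.8 : 11.4

0.5 : 7.6 : 44.1 : 100.0 : 61.8 : 11.4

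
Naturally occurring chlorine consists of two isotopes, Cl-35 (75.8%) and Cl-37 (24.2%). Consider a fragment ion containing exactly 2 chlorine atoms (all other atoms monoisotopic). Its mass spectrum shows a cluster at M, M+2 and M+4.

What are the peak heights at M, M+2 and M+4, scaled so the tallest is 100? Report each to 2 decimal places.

Each Cl atom is independently Cl-35 (p = 0.758) or Cl-37 (q = 0.242); the cluster is the binomial expansion (p + q)^2.
P(M) = 0.758^2 = 0.574564
P(M+2) = 2 × 0.758^1 × 0.242^1 = 0.366872
P(M+4) = 0.242^2 = 0.058564
The M peak is largest (0.574564); scaling to 100 gives 100.00 : 63.85 : 10.19.

100.00 : 63.85 : 10.19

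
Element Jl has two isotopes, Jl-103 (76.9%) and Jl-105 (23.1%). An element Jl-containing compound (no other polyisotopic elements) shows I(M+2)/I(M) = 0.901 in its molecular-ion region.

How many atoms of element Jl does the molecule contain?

The M+2/M ratio from n Jl atoms is n · q/p = n · 0.231/0.769.
n = 0.901 × 0.769/0.231 = 3.00 ≈ 3

3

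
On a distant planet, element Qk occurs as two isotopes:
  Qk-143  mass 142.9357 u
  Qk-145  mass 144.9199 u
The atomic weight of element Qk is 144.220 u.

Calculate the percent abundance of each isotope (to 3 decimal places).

With x = fraction of Qk-143 (so Qk-145 is 1 − x):
142.9357·x + 144.9199·(1 − x) = 144.220
(142.9357 − 144.9199)·x = 144.220 − 144.9199
x = -0.6999 / -1.9842 = 0.35274 → 35.274% Qk-143, 64.726% Qk-145.

Qk-143: 35.274%, Qk-145: 64.726%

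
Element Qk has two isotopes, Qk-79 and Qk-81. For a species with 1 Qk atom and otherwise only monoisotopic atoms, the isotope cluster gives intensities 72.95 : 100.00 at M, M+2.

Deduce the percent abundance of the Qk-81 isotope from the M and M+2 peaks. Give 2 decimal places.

57.82%

If p is the fraction of Qk that is Qk-79, then I(M+2)/I(M) = [C(1,1)·p^0·(1−p)] / p^1 = 1·(1−p)/p = 100.00/72.95 = 1.3708
(1−p)/p = 1.3708/1 = 1.3708  ⇒  p = 1/(1 + 1.3708) = 0.4218
Qk-79: 42.18%, Qk-81: 57.82%.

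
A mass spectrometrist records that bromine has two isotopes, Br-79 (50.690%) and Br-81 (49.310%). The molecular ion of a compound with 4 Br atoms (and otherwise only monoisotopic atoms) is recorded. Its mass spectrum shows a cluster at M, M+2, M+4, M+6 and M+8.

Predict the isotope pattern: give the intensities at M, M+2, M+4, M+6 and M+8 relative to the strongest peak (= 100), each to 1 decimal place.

Expanding (0.50690 + 0.49310)^4:
P(M) = 0.50690^4 = 0.066022
P(M+2) = 4 × 0.50690^3 × 0.49310^1 = 0.256899
P(M+4) = 6 × 0.50690^2 × 0.49310^2 = 0.374857
P(M+6) = 4 × 0.50690^1 × 0.49310^3 = 0.243101
P(M+8) = 0.49310^4 = 0.059121
The M+4 peak is largest (0.374857); scaling to 100 gives 17.6 : 68.5 : 100.0 : 64.9 : 15.8.

17.6 : 68.5 : 100.0 : 64.9 : 15.8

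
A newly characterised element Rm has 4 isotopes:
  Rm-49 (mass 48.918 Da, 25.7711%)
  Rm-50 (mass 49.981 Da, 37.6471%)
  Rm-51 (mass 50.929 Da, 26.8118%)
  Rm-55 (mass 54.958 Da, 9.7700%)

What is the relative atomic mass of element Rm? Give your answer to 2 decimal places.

50.45 Da

Average mass = Σ (abundance × isotope mass) = 0.257711 × 48.918 + 0.376471 × 49.981 + 0.268118 × 50.929 + 0.097700 × 54.958
= 12.6067 + 18.8164 + 13.6550 + 5.3694 = 50.4475 Da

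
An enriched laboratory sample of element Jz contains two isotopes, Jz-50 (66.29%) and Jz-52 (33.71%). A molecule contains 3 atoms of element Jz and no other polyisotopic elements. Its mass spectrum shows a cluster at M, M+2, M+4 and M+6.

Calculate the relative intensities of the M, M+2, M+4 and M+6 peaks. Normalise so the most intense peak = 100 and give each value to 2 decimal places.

65.55 : 100.00 : 50.85 : 8.62

Each Jz atom is independently Jz-50 (p = 0.6629) or Jz-52 (q = 0.3371); the cluster is the binomial expansion (p + q)^3.
P(M) = 0.6629^3 = 0.291302
P(M+2) = 3 × 0.6629^2 × 0.3371^1 = 0.444402
P(M+4) = 3 × 0.6629^1 × 0.3371^2 = 0.225989
P(M+6) = 0.3371^3 = 0.038307
The M+2 peak is largest (0.444402); scaling to 100 gives 65.55 : 100.00 : 50.85 : 8.62.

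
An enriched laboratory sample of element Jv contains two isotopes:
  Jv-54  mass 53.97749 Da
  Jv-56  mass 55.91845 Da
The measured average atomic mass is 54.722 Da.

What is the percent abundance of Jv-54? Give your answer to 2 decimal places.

61.64%

With x = fraction of Jv-54 (so Jv-56 is 1 − x):
53.97749·x + 55.91845·(1 − x) = 54.722
(53.97749 − 55.91845)·x = 54.722 − 55.91845
x = -1.19645 / -1.94096 = 0.61642 → 61.64% Jv-54, 38.36% Jv-56.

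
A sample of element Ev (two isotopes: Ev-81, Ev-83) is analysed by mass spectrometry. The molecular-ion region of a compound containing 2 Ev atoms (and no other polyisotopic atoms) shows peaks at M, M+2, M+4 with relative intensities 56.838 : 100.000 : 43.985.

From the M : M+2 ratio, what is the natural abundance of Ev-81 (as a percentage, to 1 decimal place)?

Let p = fractional abundance of Ev-81. I(M+2)/I(M) = [C(2,1)·p^1·(1−p)] / p^2 = 2·(1−p)/p = 100.000/56.838 = 1.7594
(1−p)/p = 1.7594/2 = 0.8797  ⇒  p = 1/(1 + 0.8797) = 0.5320
Ev-81: 53.2%, Ev-83: 46.8%.

53.2%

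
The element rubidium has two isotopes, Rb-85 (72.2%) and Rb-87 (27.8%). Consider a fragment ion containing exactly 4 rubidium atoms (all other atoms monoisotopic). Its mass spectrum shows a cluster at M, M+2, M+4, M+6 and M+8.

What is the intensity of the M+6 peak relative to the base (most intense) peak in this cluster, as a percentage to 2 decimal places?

14.83%

Binomial terms of (0.722 + 0.278)^4: M 0.2717, M+2 0.4185, M+4 0.2417, M+6 0.0620, M+8 0.0060 → M+2 is the base peak.
P(M+2) = C(4,1) × 0.722^3 × 0.278^1 = 4 × 0.37636705 × 0.2780 = 0.418520 (base)
P(M+6) = C(4,3) × 0.722^1 × 0.278^3 = 4 × 0.7220 × 0.02148495 = 0.062049
Relative intensity = 0.062049 / 0.418520 × 100 = 14.83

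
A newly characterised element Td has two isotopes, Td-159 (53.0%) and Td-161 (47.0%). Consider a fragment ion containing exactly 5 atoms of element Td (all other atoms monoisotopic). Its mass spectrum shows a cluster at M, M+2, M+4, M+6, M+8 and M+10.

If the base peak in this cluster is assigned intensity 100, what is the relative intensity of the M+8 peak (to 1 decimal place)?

Term probabilities: M 0.0418, M+2 0.1854, M+4 0.3289, M+6 0.2916, M+8 0.1293, M+10 0.0229. Base peak = M+4.
P(M+4) = C(5,2) × 0.530^3 × 0.470^2 = 10 × 0.148877 × 0.2209 = 0.328869 (base)
P(M+8) = C(5,4) × 0.530^1 × 0.470^4 = 5 × 0.5300 × 0.04879681 = 0.129312
Relative intensity = 0.129312 / 0.328869 × 100 = 39.3

39.3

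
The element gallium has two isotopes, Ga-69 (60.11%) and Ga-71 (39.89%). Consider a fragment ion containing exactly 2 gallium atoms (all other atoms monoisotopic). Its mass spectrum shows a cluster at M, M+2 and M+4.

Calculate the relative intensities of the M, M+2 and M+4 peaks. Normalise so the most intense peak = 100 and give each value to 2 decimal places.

75.34 : 100.00 : 33.18

Expanding (0.6011 + 0.3989)^2:
P(M) = 0.6011^2 = 0.361321
P(M+2) = 2 × 0.6011^1 × 0.3989^1 = 0.479558
P(M+4) = 0.3989^2 = 0.159121
The M+2 peak is largest (0.479558); scaling to 100 gives 75.34 : 100.00 : 33.18.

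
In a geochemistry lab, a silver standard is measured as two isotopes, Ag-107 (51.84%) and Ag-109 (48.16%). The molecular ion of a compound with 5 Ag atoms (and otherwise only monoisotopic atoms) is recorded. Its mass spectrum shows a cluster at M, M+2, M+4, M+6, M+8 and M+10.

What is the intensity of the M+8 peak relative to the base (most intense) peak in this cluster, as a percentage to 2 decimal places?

(0.5184 + 0.4816)^5 gives M 0.0374, M+2 0.1739, M+4 0.3231, M+6 0.3002, M+8 0.1394, M+10 0.0259; the largest is M+4.
P(M+4) = C(5,2) × 0.5184^3 × 0.4816^2 = 10 × 0.13931407 × 0.23193856 = 0.323123 (base)
P(M+8) = C(5,4) × 0.5184^1 × 0.4816^4 = 5 × 0.5184 × 0.0537955 = 0.139438
Relative intensity = 0.139438 / 0.323123 × 100 = 43.15

43.15%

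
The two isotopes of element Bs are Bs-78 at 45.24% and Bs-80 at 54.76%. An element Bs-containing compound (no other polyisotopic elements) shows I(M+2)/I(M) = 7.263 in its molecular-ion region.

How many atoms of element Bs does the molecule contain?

With n Bs atoms, P(M+2)/P(M) = C(n,1)·p^(n−1)q / p^n = n·q/p = n · 0.5476/0.4524.
n = 7.263 × 0.4524/0.5476 = 6.00 ≈ 6

6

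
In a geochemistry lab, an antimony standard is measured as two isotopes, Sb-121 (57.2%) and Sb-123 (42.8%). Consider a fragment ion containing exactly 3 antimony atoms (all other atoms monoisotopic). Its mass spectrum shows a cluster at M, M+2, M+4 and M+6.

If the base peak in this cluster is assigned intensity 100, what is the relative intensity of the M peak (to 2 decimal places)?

Binomial terms of (0.572 + 0.428)^3: M 0.1871, M+2 0.4201, M+4 0.3143, M+6 0.0784 → M+2 is the base peak.
P(M+2) = C(3,1) × 0.572^2 × 0.428^1 = 3 × 0.327184 × 0.4280 = 0.420104 (base)
P(M) = C(3,0) × 0.572^3 × 0.428^0 = 1 × 0.18714925 × 1.0000 = 0.187149
Relative intensity = 0.187149 / 0.420104 × 100 = 44.55

44.55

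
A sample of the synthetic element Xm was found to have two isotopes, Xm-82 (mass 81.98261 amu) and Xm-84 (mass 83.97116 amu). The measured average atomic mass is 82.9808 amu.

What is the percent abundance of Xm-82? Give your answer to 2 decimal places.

49.80%

With x = fraction of Xm-82 (so Xm-84 is 1 − x):
81.98261·x + 83.97116·(1 − x) = 82.9808
(81.98261 − 83.97116)·x = 82.9808 − 83.97116
x = -0.99036 / -1.98855 = 0.49803 → 49.80% Xm-82, 50.20% Xm-84.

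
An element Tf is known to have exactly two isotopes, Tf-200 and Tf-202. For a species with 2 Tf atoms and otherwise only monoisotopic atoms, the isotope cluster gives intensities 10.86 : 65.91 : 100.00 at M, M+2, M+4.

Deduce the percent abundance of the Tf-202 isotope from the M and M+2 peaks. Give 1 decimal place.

75.2%

Write p for the Tf-200 fraction. I(M+2)/I(M) = [C(2,1)·p^1·(1−p)] / p^2 = 2·(1−p)/p = 65.91/10.86 = 6.0691
(1−p)/p = 6.0691/2 = 3.0345  ⇒  p = 1/(1 + 3.0345) = 0.2479
Tf-200: 24.8%, Tf-202: 75.2%.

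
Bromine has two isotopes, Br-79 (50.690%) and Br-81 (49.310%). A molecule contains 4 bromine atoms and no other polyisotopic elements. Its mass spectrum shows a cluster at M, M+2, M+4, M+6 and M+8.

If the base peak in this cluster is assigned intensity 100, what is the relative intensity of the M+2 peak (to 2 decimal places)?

68.53

Term probabilities: M 0.0660, M+2 0.2569, M+4 0.3749, M+6 0.2431, M+8 0.0591. Base peak = M+4.
P(M+4) = C(4,2) × 0.50690^2 × 0.49310^2 = 6 × 0.25694761 × 0.24314761 = 0.374857 (base)
P(M+2) = C(4,1) × 0.50690^3 × 0.49310^1 = 4 × 0.13024674 × 0.4931 = 0.256899
Relative intensity = 0.256899 / 0.374857 × 100 = 68.53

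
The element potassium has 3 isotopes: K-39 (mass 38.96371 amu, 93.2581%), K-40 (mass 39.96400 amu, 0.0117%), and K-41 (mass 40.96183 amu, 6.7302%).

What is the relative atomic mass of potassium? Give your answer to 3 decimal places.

Average mass = Σ (abundance × isotope mass) = 0.932581 × 38.96371 + 0.000117 × 39.96400 + 0.067302 × 40.96183
= 36.336816 + 0.004676 + 2.756813 = 39.098305 amu

39.098 amu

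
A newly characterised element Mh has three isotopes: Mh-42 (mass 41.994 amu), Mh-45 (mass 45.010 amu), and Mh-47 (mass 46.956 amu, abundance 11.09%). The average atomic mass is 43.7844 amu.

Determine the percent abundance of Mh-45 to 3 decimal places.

Let x and y be the fractions of Mh-42 and Mh-45. Then x + y = 1 − 0.1109 = 0.8891 and 41.994x + 45.010y = 43.7844 − 0.1109×46.956 = 38.5769796.
Substituting: 41.994x + 45.010(0.8891 − x) = 38.5769796
(41.994 − 45.010)x = -1.4414114  ⇒  x = 0.47792, y = 0.41118
Mh-42: 47.792%, Mh-45: 41.118%.

41.118%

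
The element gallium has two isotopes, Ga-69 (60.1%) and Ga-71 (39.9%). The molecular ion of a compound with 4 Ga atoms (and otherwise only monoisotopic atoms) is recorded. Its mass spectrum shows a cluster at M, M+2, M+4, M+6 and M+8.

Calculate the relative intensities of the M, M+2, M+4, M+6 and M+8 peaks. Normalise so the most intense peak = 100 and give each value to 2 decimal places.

37.66 : 100.00 : 99.58 : 44.08 : 7.32

Expanding (0.601 + 0.399)^4:
P(M) = 0.601^4 = 0.130466
P(M+2) = 4 × 0.601^3 × 0.399^1 = 0.346463
P(M+4) = 6 × 0.601^2 × 0.399^2 = 0.345021
P(M+6) = 4 × 0.601^1 × 0.399^3 = 0.152705
P(M+8) = 0.399^4 = 0.025345
The M+2 peak is largest (0.346463); scaling to 100 gives 37.66 : 100.00 : 99.58 : 44.08 : 7.32.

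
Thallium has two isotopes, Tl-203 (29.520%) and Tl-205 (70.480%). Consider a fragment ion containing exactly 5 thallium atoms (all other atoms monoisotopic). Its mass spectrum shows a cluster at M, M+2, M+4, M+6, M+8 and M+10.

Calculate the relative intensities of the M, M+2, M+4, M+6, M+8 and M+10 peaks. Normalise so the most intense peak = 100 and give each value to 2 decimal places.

The 5 Tl atoms are independent, so intensities follow the terms of (0.29520 + 0.70480)^5.
P(M) = 0.29520^5 = 0.002242
P(M+2) = 5 × 0.29520^4 × 0.70480^1 = 0.026761
P(M+4) = 10 × 0.29520^3 × 0.70480^2 = 0.127785
P(M+6) = 10 × 0.29520^2 × 0.70480^3 = 0.305092
P(M+8) = 5 × 0.29520^1 × 0.70480^4 = 0.364208
P(M+10) = 0.70480^5 = 0.173912
The M+8 peak is largest (0.364208); scaling to 100 gives 0.62 : 7.35 : 35.09 : 83.77 : 100.00 : 47.75.

0.62 : 7.35 : 35.09 : 83.77 : 100.00 : 47.75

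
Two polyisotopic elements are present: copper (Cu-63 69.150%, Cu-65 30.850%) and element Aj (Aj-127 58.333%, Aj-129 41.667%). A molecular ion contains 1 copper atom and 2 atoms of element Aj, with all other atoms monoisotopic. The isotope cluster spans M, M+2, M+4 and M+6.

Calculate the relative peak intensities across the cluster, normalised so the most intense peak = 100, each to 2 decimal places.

Copper pattern (n=1): 0.6915 : 0.3085
Element Aj pattern (n=2): 0.34027389 : 0.48611222 : 0.17361389
Convolve the two distributions (both contribute in 2-u steps):
  M: 0.6915×0.34027389 = 0.235299
  M+2: 0.6915×0.48611222 + 0.3085×0.34027389 = 0.441121
  M+4: 0.6915×0.17361389 + 0.3085×0.48611222 = 0.270020
  M+6: 0.3085×0.17361389 = 0.053560
Scale to base peak (0.441121) = 100: 53.34 : 100.00 : 61.21 : 12.14

53.34 : 100.00 : 61.21 : 12.14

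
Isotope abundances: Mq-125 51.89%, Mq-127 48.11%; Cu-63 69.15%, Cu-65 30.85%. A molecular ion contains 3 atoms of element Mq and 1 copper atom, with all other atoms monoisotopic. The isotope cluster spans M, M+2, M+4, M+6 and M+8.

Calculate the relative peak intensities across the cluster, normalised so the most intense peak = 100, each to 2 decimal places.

Element Mq pattern (n=3): 0.13971757 : 0.38861893 : 0.36030944 : 0.11135406
Copper pattern (n=1): 0.6915 : 0.3085
Convolve the two distributions (both contribute in 2-u steps):
  M: 0.13971757×0.6915 = 0.096615
  M+2: 0.13971757×0.3085 + 0.38861893×0.6915 = 0.311833
  M+4: 0.38861893×0.3085 + 0.36030944×0.6915 = 0.369043
  M+6: 0.36030944×0.3085 + 0.11135406×0.6915 = 0.188157
  M+8: 0.11135406×0.3085 = 0.034353
Scale to base peak (0.369043) = 100: 26.18 : 84.50 : 100.00 : 50.99 : 9.31

26.18 : 84.50 : 100.00 : 50.99 : 9.31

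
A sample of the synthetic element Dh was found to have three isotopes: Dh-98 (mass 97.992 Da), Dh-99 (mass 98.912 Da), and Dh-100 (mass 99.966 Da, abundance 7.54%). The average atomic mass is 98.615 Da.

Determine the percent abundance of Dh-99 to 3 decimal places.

51.539%

The remaining 92.46% is split between Dh-98 (fraction x) and Dh-99 (fraction 0.9246 − x).
Substituting: 97.992x + 98.912(0.9246 − x) = 91.0775636
(97.992 − 98.912)x = -0.3764716  ⇒  x = 0.40921, y = 0.51539
Dh-98: 40.921%, Dh-99: 51.539%.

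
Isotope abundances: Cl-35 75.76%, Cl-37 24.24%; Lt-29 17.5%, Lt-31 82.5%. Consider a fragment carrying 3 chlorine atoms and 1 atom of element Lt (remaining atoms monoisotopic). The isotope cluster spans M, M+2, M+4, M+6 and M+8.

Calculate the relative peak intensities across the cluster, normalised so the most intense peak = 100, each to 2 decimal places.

Chlorine pattern (n=3): 0.4348304 : 0.41738208 : 0.13354464 : 0.01424288
Element Lt pattern (n=1): 0.1750 : 0.8250
Convolve the two distributions (both contribute in 2-u steps):
  M: 0.4348304×0.1750 = 0.076095
  M+2: 0.4348304×0.8250 + 0.41738208×0.1750 = 0.431777
  M+4: 0.41738208×0.8250 + 0.13354464×0.1750 = 0.367711
  M+6: 0.13354464×0.8250 + 0.01424288×0.1750 = 0.112667
  M+8: 0.01424288×0.8250 = 0.011750
Scale to base peak (0.431777) = 100: 17.62 : 100.00 : 85.16 : 26.09 : 2.72

17.62 : 100.00 : 85.16 : 26.09 : 2.72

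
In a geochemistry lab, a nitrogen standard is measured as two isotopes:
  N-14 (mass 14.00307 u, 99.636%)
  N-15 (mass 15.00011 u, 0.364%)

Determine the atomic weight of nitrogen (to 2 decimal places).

The abundance-weighted mean is 0.99636 × 14.00307 + 0.00364 × 15.00011
= 13.952099 + 0.054600 = 14.006699 u

14.01 u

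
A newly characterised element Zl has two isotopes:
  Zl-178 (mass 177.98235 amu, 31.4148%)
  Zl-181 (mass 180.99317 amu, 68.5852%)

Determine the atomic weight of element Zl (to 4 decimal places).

Ar = Σ fᵢ·mᵢ = 0.314148 × 177.98235 + 0.685852 × 180.99317
= 55.912799 + 124.134528 = 180.047327 amu

180.0473 amu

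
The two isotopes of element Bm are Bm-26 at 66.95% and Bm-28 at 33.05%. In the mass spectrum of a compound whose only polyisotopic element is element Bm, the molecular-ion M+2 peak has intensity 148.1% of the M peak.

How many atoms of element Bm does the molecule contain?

The M+2/M ratio from n Bm atoms is n · q/p = n · 0.3305/0.6695.
n = 1.481 × 0.6695/0.3305 = 3.00 ≈ 3

3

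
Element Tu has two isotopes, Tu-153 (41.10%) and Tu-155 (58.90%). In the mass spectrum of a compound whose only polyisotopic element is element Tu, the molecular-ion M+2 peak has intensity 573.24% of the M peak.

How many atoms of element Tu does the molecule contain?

The M+2/M ratio from n Tu atoms is n · q/p = n · 0.5890/0.4110.
n = 5.7324 × 0.4110/0.5890 = 4.00 ≈ 4

4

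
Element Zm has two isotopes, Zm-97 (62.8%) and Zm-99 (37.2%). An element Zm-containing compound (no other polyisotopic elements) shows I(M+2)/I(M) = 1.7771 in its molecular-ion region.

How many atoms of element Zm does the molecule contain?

With n Zm atoms, P(M+2)/P(M) = C(n,1)·p^(n−1)q / p^n = n·q/p = n · 0.372/0.628.
n = 1.7771 × 0.628/0.372 = 3.00 ≈ 3

3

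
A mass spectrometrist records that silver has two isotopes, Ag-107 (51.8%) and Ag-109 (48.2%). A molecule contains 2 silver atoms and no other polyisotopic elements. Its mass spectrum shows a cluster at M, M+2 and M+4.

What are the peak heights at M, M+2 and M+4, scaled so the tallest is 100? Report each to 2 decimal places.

53.73 : 100.00 : 46.53

Each Ag atom is independently Ag-107 (p = 0.518) or Ag-109 (q = 0.482); the cluster is the binomial expansion (p + q)^2.
P(M) = 0.518^2 = 0.268324
P(M+2) = 2 × 0.518^1 × 0.482^1 = 0.499352
P(M+4) = 0.482^2 = 0.232324
The M+2 peak is largest (0.499352); scaling to 100 gives 53.73 : 100.00 : 46.53.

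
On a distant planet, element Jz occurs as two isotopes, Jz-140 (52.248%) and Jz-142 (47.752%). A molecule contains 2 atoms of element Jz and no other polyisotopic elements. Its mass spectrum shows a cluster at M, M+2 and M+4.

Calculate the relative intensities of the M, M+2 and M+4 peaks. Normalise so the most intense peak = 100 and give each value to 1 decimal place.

Expanding (0.52248 + 0.47752)^2:
P(M) = 0.52248^2 = 0.272985
P(M+2) = 2 × 0.52248^1 × 0.47752^1 = 0.498989
P(M+4) = 0.47752^2 = 0.228025
The M+2 peak is largest (0.498989); scaling to 100 gives 54.7 : 100.0 : 45.7.

54.7 : 100.0 : 45.7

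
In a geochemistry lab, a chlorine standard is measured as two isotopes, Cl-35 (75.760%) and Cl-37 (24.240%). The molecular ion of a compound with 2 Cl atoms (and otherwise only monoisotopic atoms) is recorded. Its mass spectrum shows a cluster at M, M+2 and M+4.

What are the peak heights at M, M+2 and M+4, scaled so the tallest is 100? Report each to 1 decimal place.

100.0 : 64.0 : 10.2

The 2 Cl atoms are independent, so intensities follow the terms of (0.75760 + 0.24240)^2.
P(M) = 0.75760^2 = 0.573958
P(M+2) = 2 × 0.75760^1 × 0.24240^1 = 0.367284
P(M+4) = 0.24240^2 = 0.058758
The M peak is largest (0.573958); scaling to 100 gives 100.0 : 64.0 : 10.2.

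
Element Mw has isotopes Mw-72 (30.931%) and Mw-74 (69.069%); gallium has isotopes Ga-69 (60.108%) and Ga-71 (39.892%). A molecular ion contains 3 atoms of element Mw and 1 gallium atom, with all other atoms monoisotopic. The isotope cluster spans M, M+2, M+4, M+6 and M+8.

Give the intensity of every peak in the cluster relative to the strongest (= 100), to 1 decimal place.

4.7 : 35.0 : 92.1 : 100.0 : 35.1

Element Mw pattern (n=3): 0.02959252 : 0.19824048 : 0.44267149 : 0.32949551
Gallium pattern (n=1): 0.60108 : 0.39892
Convolve the two distributions (both contribute in 2-u steps):
  M: 0.02959252×0.60108 = 0.017787
  M+2: 0.02959252×0.39892 + 0.19824048×0.60108 = 0.130963
  M+4: 0.19824048×0.39892 + 0.44267149×0.60108 = 0.345163
  M+6: 0.44267149×0.39892 + 0.32949551×0.60108 = 0.374644
  M+8: 0.32949551×0.39892 = 0.131442
Scale to base peak (0.374644) = 100: 4.7 : 35.0 : 92.1 : 100.0 : 35.1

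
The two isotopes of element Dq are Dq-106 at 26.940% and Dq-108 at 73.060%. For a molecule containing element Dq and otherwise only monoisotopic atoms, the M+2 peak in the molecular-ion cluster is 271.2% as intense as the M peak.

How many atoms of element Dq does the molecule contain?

The M+2/M ratio from n Dq atoms is n · q/p = n · 0.73060/0.26940.
n = 2.712 × 0.26940/0.73060 = 1.00 ≈ 1

1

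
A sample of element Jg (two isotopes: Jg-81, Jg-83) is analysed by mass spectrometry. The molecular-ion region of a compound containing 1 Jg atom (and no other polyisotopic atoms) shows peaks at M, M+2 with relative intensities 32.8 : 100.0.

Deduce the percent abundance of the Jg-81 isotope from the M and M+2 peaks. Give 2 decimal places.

If p is the fraction of Jg that is Jg-81, then I(M+2)/I(M) = [C(1,1)·p^0·(1−p)] / p^1 = 1·(1−p)/p = 100.0/32.8 = 3.0488
(1−p)/p = 3.0488/1 = 3.0488  ⇒  p = 1/(1 + 3.0488) = 0.2470
Jg-81: 24.70%, Jg-83: 75.30%.

24.70%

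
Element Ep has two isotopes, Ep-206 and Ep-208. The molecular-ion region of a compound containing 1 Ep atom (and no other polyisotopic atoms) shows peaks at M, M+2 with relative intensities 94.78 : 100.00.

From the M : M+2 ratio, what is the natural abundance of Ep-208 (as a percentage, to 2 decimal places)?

51.34%

Write p for the Ep-206 fraction. I(M+2)/I(M) = [C(1,1)·p^0·(1−p)] / p^1 = 1·(1−p)/p = 100.00/94.78 = 1.0551
(1−p)/p = 1.0551/1 = 1.0551  ⇒  p = 1/(1 + 1.0551) = 0.4866
Ep-206: 48.66%, Ep-208: 51.34%.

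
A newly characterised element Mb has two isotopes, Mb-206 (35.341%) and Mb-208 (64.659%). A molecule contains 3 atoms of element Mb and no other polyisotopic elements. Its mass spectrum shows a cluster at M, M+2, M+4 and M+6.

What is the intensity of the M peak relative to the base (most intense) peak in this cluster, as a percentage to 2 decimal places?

9.96%

Term probabilities: M 0.0441, M+2 0.2423, M+4 0.4433, M+6 0.2703. Base peak = M+4.
P(M+4) = C(3,2) × 0.35341^1 × 0.64659^2 = 3 × 0.35341 × 0.41807863 = 0.443260 (base)
P(M) = C(3,0) × 0.35341^3 × 0.64659^0 = 1 × 0.04414042 × 1.0000 = 0.044140
Relative intensity = 0.044140 / 0.443260 × 100 = 9.96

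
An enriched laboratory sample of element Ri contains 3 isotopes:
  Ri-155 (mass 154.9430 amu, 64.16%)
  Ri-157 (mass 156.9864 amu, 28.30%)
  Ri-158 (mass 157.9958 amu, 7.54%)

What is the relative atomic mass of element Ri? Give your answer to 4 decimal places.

155.7515 amu

Average mass = Σ (abundance × isotope mass) = 0.6416 × 154.9430 + 0.2830 × 156.9864 + 0.0754 × 157.9958
= 99.41143 + 44.42715 + 11.91288 = 155.75146 amu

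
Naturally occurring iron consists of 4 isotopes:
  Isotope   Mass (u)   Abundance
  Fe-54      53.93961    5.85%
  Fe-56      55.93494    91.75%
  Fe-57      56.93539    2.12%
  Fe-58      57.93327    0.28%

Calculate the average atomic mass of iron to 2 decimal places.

The abundance-weighted mean is 0.0585 × 53.93961 + 0.9175 × 55.93494 + 0.0212 × 56.93539 + 0.0028 × 57.93327
= 3.155467 + 51.320307 + 1.207030 + 0.162213 = 55.845017 u

55.85 u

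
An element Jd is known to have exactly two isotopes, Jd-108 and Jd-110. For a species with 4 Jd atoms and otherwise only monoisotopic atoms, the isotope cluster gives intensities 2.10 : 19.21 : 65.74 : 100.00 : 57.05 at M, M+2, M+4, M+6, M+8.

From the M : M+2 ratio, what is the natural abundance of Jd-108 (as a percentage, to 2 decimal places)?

Write p for the Jd-108 fraction. I(M+2)/I(M) = [C(4,1)·p^3·(1−p)] / p^4 = 4·(1−p)/p = 19.21/2.10 = 9.1476
(1−p)/p = 9.1476/4 = 2.2869  ⇒  p = 1/(1 + 2.2869) = 0.3042
Jd-108: 30.42%, Jd-110: 69.58%.

30.42%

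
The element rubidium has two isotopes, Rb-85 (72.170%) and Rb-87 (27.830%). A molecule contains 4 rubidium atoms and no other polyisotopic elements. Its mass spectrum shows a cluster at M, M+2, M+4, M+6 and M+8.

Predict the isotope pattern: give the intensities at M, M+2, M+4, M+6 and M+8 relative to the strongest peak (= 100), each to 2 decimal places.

The 4 Rb atoms are independent, so intensities follow the terms of (0.72170 + 0.27830)^4.
P(M) = 0.72170^4 = 0.271286
P(M+2) = 4 × 0.72170^3 × 0.27830^1 = 0.418450
P(M+4) = 6 × 0.72170^2 × 0.27830^2 = 0.242042
P(M+6) = 4 × 0.72170^1 × 0.27830^3 = 0.062224
P(M+8) = 0.27830^4 = 0.005999
The M+2 peak is largest (0.418450); scaling to 100 gives 64.83 : 100.00 : 57.84 : 14.87 : 1.43.

64.83 : 100.00 : 57.84 : 14.87 : 1.43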